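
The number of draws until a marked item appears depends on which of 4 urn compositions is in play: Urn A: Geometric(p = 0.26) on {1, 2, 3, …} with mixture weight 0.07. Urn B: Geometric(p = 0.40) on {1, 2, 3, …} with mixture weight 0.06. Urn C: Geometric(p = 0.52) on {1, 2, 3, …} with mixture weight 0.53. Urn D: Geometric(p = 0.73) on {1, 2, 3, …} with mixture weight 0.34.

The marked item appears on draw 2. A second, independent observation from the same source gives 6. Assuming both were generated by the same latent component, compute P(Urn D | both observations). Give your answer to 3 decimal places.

0.023

Posterior ∝ prior × likelihood, so P(k | x) ∝ w_k f_k(x); normalise over all components.
Since both observations come from the same component, the likelihood for component k is f_k(x₁)·f_k(x₂).
  p_A = [0.1924] × [0.0576942] = 0.0111004
  p_B = [0.24] × [0.031104] = 0.00746496
  p_C = [0.2496] × [0.0132498] = 0.00330715
  p_D = [0.1971] × [0.00104747] = 0.000206456
Weight by the priors:
  w_A·p_A = 0.07 × 0.0111004 = 0.000777025
  w_B·p_B = 0.06 × 0.00746496 = 0.000447898
  w_C·p_C = 0.53 × 0.00330715 = 0.00175279
  w_D·p_D = 0.34 × 0.000206456 = 7.01952e-05
Normaliser: 0.000777025 + 0.000447898 + 0.00175279 + 7.01952e-05 = 0.00304791
So the posterior for Urn D is 7.01952e-05 / 0.00304791 ≈ 0.023.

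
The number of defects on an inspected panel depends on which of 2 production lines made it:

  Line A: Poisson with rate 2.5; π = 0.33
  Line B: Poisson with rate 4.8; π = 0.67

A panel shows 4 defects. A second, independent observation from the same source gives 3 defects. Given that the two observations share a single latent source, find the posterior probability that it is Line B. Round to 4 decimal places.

Apply Bayes' rule: the posterior for each component is proportional to its prior times its likelihood at x.
Since both observations come from the same component, the likelihood for component k is f_k(x₁)·f_k(x₂).
  f_A = [0.133602] × [0.213763] = 0.0285591
  f_B = [0.182029] × [0.151691] = 0.0276121
Prior × likelihood for each component:
  π_A·f_A = 0.33 × 0.0285591 = 0.00942452
  π_B·f_B = 0.67 × 0.0276121 = 0.0185001
Evidence: 0.00942452 + 0.0185001 = 0.0279246
P(Line B | x₁, x₂) = 0.0185001 / 0.0279246 ≈ 0.6625

0.6625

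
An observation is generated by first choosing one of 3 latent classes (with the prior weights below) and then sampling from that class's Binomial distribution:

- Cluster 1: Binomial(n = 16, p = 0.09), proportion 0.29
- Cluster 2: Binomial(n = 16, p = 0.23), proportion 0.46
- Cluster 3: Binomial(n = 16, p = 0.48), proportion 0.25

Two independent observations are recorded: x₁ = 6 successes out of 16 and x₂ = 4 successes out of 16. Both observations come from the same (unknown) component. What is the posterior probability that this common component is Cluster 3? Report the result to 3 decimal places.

By Bayes' theorem, P(k | x) = π_k f_k(x) / Σ_j π_j f_j(x).
Since both observations come from the same component, the likelihood for component k is f_k(x₁)·f_k(x₂).
  L_1 = [0.00165727] × [0.0385069] = 6.38162e-05
  L_2 = [0.0868557] × [0.221244] = 0.0192163
  L_3 = [0.141581] × [0.0377639] = 0.00534665
Prior × likelihood for each component:
  π_1·L_1 = 0.29 × 6.38162e-05 = 1.85067e-05
  π_2·L_2 = 0.46 × 0.0192163 = 0.0088395
  π_3·L_3 = 0.25 × 0.00534665 = 0.00133666
Evidence: 1.85067e-05 + 0.0088395 + 0.00133666 = 0.0101947
P(Cluster 3 | x₁, x₂) ≈ 0.131

0.131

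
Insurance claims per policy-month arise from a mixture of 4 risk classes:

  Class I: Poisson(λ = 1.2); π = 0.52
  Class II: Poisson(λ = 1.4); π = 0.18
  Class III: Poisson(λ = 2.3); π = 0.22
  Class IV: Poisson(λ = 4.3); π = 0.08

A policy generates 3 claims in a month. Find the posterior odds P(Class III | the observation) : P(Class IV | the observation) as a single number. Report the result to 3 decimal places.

Only the two components matter; the odds are (P(Z=i) f_i(x)) / (P(Z=j) f_j(x)).
Component likelihoods at x = 3 claims:
  f_I = 0.0867439
  f_II = 0.112777
  f_III = 0.203308
  f_IV = 0.179799
Posterior odds = (P(Z=III)·f_III) / (P(Z=IV)·f_IV) = (0.22·0.203308) / (0.08·0.179799) = 0.0447278 / 0.0143839 ≈ 3.110

3.110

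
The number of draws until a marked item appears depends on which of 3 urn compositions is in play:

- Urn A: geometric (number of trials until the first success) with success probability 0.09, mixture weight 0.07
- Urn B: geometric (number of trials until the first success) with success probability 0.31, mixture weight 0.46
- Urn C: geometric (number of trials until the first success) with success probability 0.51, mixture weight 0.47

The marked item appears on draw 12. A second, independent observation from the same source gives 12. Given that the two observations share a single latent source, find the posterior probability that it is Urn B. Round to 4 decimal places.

0.1503

By Bayes' theorem, P(k | x) = P(Z=k) f_k(x) / Σ_j P(Z=j) f_j(x).
Since both observations come from the same component, the likelihood for component k is f_k(x₁)·f_k(x₂).
  f_A = [0.0318932] × [0.0318932] = 0.00101717
  f_B = [0.00523241] × [0.00523241] = 2.73781e-05
  f_C = [0.000199401] × [0.000199401] = 3.97607e-08
Unnormalised posteriors:
  P(Z=A)·f_A = 0.07 × 0.00101717 = 7.12022e-05
  P(Z=B)·f_B = 0.46 × 2.73781e-05 = 1.25939e-05
  P(Z=C)·f_C = 0.47 × 3.97607e-08 = 1.86875e-08
Evidence: 7.12022e-05 + 1.25939e-05 + 1.86875e-08 = 8.38149e-05
P(Urn B | x) ≈ 0.1503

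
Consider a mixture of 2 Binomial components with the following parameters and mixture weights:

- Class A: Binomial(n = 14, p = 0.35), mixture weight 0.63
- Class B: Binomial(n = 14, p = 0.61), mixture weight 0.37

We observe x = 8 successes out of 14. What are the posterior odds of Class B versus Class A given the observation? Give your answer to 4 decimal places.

The posterior odds equal the prior odds times the likelihood ratio: (w_i/w_j)·(f_i(x)/f_j(x)).
Evaluate each component's likelihood at the observed value:
  p_A = 0.0510011
  p_B = 0.202573
Posterior odds = (w_B·p_B) / (w_A·p_A) = (0.37·0.202573) / (0.63·0.0510011) = 0.074952 / 0.0321307 ≈ 2.3327

2.3327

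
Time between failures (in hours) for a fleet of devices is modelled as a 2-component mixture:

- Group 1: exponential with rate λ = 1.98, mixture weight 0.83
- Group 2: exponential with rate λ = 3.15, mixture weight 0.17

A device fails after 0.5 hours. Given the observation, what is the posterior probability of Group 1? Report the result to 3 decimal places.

0.846

Posterior ∝ prior × likelihood, so P(k | x) ∝ w_k f_k(x); normalise over all components.
Evaluate each component's likelihood at the observed value:
  f_1 = 1.98·e^(−1.98·0.5) = 1.98·e^(−0.9900) = 0.735722
  f_2 = 3.15·e^(−3.15·0.5) = 3.15·e^(−1.5750) = 0.652074
Prior × likelihood for each component:
  w_1·f_1 = 0.83 × 0.735722 = 0.610649
  w_2·f_2 = 0.17 × 0.652074 = 0.110853
Sum: 0.610649 + 0.110853 = 0.721502
P(Group 1 | data) ≈ 0.846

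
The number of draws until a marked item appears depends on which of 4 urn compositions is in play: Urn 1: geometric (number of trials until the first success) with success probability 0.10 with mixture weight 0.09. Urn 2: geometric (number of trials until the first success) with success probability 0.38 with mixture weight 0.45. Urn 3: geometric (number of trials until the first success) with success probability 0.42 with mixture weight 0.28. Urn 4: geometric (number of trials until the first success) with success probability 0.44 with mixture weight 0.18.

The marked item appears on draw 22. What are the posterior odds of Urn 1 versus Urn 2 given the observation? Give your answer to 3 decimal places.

131.860

The posterior odds equal the prior odds times the likelihood ratio: (π_i/π_j)·(f_i(x)/f_j(x)).
Component likelihoods at x = 22:
  p_1 = 0.10·(1−0.10)^21 = 0.10·0.109419 = 0.0109419
  p_2 = 0.38·(1−0.38)^21 = 0.38·4.36743e-05 = 1.65962e-05
  p_3 = 0.42·(1−0.42)^21 = 0.42·1.07644e-05 = 4.52103e-06
  p_4 = 0.44·(1−0.44)^21 = 0.44·5.15168e-06 = 2.26674e-06
0.000984771 / 7.4683e-06 ≈ 131.860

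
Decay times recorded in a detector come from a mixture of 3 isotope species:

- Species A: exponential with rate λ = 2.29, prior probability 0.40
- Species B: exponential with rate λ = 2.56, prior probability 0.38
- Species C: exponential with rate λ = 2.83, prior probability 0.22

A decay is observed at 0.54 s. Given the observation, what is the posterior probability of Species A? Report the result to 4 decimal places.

Apply Bayes' rule: the posterior for each component is proportional to its prior times its likelihood at x.
Component likelihoods at x = 0.54 s:
  p_A = 2.29·e^(−2.29·0.54) = 2.29·e^(−1.2366) = 0.664947
  p_B = 2.56·e^(−2.56·0.54) = 2.56·e^(−1.3824) = 0.642497
  p_C = 2.83·e^(−2.83·0.54) = 2.83·e^(−1.5282) = 0.6139
Unnormalised posteriors:
  π_A·p_A = 0.40 × 0.664947 = 0.265979
  π_B·p_B = 0.38 × 0.642497 = 0.244149
  π_C·p_C = 0.22 × 0.6139 = 0.135058
Normaliser: 0.265979 + 0.244149 + 0.135058 = 0.645186
Responsibility of Species A: 0.265979 / 0.645186 ≈ 0.4123

0.4123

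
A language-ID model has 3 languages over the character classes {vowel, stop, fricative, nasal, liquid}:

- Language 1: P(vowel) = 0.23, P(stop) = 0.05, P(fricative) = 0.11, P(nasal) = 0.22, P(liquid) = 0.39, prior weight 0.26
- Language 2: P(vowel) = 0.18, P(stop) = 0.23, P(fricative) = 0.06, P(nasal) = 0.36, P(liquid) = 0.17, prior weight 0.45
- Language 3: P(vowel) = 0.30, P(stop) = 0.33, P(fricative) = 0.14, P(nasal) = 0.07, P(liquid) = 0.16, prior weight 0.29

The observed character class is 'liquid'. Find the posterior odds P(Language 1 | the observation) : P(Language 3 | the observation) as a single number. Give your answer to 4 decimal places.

Posterior odds = (π_i f_i(x)) / (π_j f_j(x)); the normalising sum cancels.
Categorical probabilities:
  p_1 = 0.39
  p_2 = 0.17
  p_3 = 0.16
Odds = (0.26/0.29) × (0.39/0.16) = 0.896552 × 2.4375 ≈ 2.1853

2.1853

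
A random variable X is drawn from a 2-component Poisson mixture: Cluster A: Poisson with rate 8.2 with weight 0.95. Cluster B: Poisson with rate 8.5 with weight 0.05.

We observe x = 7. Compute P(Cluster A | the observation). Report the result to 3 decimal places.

0.952

P(component k | x) = w_k·f_k(x) / marginal(x), where marginal(x) = Σ_j w_j·f_j(x).
Poisson probabilities:
  p_A = 0.135848
  p_B = 0.129419
Prior × likelihood for each component:
  w_A·p_A = 0.95 × 0.135848 = 0.129055
  w_B·p_B = 0.05 × 0.129419 = 0.00647096
Marginal: 0.129055 + 0.00647096 = 0.135526
P(Cluster A | x) = 0.129055 / 0.135526 ≈ 0.952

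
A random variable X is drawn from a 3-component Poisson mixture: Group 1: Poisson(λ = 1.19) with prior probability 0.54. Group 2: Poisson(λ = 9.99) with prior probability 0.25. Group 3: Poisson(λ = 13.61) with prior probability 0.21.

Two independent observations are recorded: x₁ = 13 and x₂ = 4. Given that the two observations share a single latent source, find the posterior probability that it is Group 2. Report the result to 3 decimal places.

0.896

Posterior ∝ prior × likelihood, so P(k | x) ∝ π_k f_k(x); normalise over all components.
Since both observations come from the same component, the likelihood for component k is f_k(x₁)·f_k(x₂).
  p_1 = [4.68835e-10] × [0.0254195] = 1.19175e-11
  p_2 = [0.0726891] × [0.0190304] = 0.00138331
  p_3 = [0.108424] × [0.00175579] = 0.000190371
Weight by the priors:
  π_1·p_1 = 0.54 × 1.19175e-11 = 6.43546e-12
  π_2·p_2 = 0.25 × 0.00138331 = 0.000345826
  π_3·p_3 = 0.21 × 0.000190371 = 3.99779e-05
Normaliser: 6.43546e-12 + 0.000345826 + 3.99779e-05 = 0.000385804
P(Group 2 | x) = 0.000345826 / 0.000385804 ≈ 0.896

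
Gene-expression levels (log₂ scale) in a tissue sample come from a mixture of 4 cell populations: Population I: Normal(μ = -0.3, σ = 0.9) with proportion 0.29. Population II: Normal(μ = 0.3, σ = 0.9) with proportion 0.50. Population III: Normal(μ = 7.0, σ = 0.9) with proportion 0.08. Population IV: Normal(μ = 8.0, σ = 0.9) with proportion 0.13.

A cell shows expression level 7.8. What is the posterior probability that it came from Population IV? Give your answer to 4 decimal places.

0.7018

By Bayes' theorem, P(k | x) = w_k f_k(x) / Σ_j w_j f_j(x).
Component likelihoods at x = 7.8:
  L_I = 1.1422e-18
  L_II = 3.68976e-16
  L_III = 0.298603
  L_IV = 0.432458
Unnormalised posteriors:
  w_I·L_I = 0.29 × 1.1422e-18 = 3.31237e-19
  w_II·L_II = 0.50 × 3.68976e-16 = 1.84488e-16
  w_III·L_III = 0.08 × 0.298603 = 0.0238883
  w_IV·L_IV = 0.13 × 0.432458 = 0.0562196
Normaliser: 3.31237e-19 + 1.84488e-16 + 0.0238883 + 0.0562196 = 0.0801078
So the posterior for Population IV is 0.0562196 / 0.0801078 ≈ 0.7018.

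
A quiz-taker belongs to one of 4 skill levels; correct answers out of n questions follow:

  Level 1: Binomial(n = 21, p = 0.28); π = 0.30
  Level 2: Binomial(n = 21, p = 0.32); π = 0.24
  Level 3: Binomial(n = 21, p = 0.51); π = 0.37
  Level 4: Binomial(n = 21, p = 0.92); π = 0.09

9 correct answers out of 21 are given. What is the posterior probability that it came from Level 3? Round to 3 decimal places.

0.534

By Bayes' theorem, P(k | x) = π_k f_k(x) / Σ_j π_j f_j(x).
Evaluate each component's likelihood at the observed value:
  p_1 = C(21,9)·0.28^9·0.72^12 = 293930·1.05785e-05·0.0194084 = 0.0603471
  p_2 = C(21,9)·0.32^9·0.68^12 = 293930·3.51844e-05·0.00977478 = 0.101088
  p_3 = C(21,9)·0.51^9·0.49^12 = 293930·0.00233417·0.000191581 = 0.13144
  p_4 = C(21,9)·0.92^9·0.08^12 = 293930·0.472161·6.87195e-14 = 9.53705e-09
Prior × likelihood for each component:
  π_1·p_1 = 0.30 × 0.0603471 = 0.0181041
  π_2·p_2 = 0.24 × 0.101088 = 0.0242612
  π_3·p_3 = 0.37 × 0.13144 = 0.0486329
  π_4·p_4 = 0.09 × 9.53705e-09 = 8.58335e-10
Sum: 0.0181041 + 0.0242612 + 0.0486329 + 8.58335e-10 = 0.0909982
So the posterior for Level 3 is 0.0486329 / 0.0909982 ≈ 0.534.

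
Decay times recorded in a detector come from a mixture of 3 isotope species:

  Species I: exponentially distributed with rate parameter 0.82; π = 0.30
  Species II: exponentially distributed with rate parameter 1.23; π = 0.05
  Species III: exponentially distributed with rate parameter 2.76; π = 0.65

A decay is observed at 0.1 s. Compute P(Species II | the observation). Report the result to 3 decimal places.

Apply Bayes' rule: the posterior for each component is proportional to its prior times its likelihood at x.
Exponential densities:
  L_I = 0.82·e^(−0.82·0.1) = 0.82·e^(−0.0820) = 0.755443
  L_II = 1.23·e^(−1.23·0.1) = 1.23·e^(−0.1230) = 1.08764
  L_III = 2.76·e^(−2.76·0.1) = 2.76·e^(−0.2760) = 2.09432
Prior × likelihood for each component:
  π_I·L_I = 0.30 × 0.755443 = 0.226633
  π_II·L_II = 0.05 × 1.08764 = 0.0543822
  π_III·L_III = 0.65 × 2.09432 = 1.36131
Evidence: 0.226633 + 0.0543822 + 1.36131 = 1.64233
Responsibility of Species II: 0.0543822 / 1.64233 ≈ 0.033

0.033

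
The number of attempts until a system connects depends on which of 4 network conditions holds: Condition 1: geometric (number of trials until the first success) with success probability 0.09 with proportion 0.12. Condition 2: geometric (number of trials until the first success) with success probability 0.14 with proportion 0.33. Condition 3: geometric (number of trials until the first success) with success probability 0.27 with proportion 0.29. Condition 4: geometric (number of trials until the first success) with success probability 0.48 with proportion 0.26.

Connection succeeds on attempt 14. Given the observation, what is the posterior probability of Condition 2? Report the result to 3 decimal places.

0.591

Posterior ∝ prior × likelihood, so P(k | x) ∝ π_k f_k(x); normalise over all components.
Component likelihoods at x = 14:
  L_1 = 0.09·(1−0.09)^13 = 0.09·0.293453 = 0.0264107
  L_2 = 0.14·(1−0.14)^13 = 0.14·0.14076 = 0.0197064
  L_3 = 0.27·(1−0.27)^13 = 0.27·0.0167185 = 0.00451399
  L_4 = 0.48·(1−0.48)^13 = 0.48·0.000203256 = 9.75629e-05
Unnormalised posteriors:
  π_1·L_1 = 0.12 × 0.0264107 = 0.00316929
  π_2·L_2 = 0.33 × 0.0197064 = 0.00650312
  π_3·L_3 = 0.29 × 0.00451399 = 0.00130906
  π_4·L_4 = 0.26 × 9.75629e-05 = 2.53664e-05
Marginal: 0.00316929 + 0.00650312 + 0.00130906 + 2.53664e-05 = 0.0110068
So the posterior for Condition 2 is 0.00650312 / 0.0110068 ≈ 0.591.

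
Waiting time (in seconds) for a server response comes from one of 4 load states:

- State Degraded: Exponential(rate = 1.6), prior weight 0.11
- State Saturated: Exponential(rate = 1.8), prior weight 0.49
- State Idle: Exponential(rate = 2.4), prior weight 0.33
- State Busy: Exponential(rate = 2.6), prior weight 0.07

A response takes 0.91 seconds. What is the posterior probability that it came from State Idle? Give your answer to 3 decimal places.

Apply Bayes' rule: the posterior for each component is proportional to its prior times its likelihood at x.
Exponential densities:
  f_Degraded = 1.6·e^(−1.6·0.91) = 1.6·e^(−1.4560) = 0.373067
  f_Saturated = 1.8·e^(−1.8·0.91) = 1.8·e^(−1.6380) = 0.349863
  f_Idle = 2.4·e^(−2.4·0.91) = 2.4·e^(−2.1840) = 0.270217
  f_Busy = 2.6·e^(−2.6·0.91) = 2.6·e^(−2.3660) = 0.244024
Weight by the priors:
  w_Degraded·f_Degraded = 0.11 × 0.373067 = 0.0410374
  w_Saturated·f_Saturated = 0.49 × 0.349863 = 0.171433
  w_Idle·f_Idle = 0.33 × 0.270217 = 0.0891715
  w_Busy·f_Busy = 0.07 × 0.244024 = 0.0170817
Normaliser: 0.0410374 + 0.171433 + 0.0891715 + 0.0170817 = 0.318724
P(State Idle | data) ≈ 0.280

0.280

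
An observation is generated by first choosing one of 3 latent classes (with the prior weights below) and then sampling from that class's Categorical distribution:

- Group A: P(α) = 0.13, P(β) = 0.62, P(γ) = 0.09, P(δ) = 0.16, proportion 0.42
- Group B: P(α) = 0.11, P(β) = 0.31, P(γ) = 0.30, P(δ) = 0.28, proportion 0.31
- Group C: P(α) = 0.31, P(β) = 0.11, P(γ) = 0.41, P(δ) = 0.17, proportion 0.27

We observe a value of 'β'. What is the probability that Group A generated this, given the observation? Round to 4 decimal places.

The responsibility of component k is π_k f_k(x) divided by Σ_j π_j f_j(x).
Evaluate each component's likelihood at the observed value:
  L_A = 0.62
  L_B = 0.31
  L_C = 0.11
Unnormalised posteriors:
  π_A·L_A = 0.42 × 0.62 = 0.2604
  π_B·L_B = 0.31 × 0.31 = 0.0961
  π_C·L_C = 0.27 × 0.11 = 0.0297
Normaliser: 0.2604 + 0.0961 + 0.0297 = 0.3862
So the posterior for Group A is 0.2604 / 0.3862 ≈ 0.6743.

0.6743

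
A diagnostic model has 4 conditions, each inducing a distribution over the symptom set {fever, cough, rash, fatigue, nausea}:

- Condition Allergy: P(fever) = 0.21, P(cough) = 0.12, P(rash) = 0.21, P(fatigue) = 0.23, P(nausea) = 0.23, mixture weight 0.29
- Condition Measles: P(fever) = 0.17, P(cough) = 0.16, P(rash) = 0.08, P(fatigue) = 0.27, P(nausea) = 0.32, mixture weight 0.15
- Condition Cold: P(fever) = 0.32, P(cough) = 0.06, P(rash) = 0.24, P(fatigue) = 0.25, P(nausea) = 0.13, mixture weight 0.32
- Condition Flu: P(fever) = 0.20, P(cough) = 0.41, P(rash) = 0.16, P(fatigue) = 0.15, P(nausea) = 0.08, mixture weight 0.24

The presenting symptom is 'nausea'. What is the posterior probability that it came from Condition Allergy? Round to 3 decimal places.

The responsibility of component k is π_k f_k(x) divided by Σ_j π_j f_j(x).
Evaluate each component's likelihood at the observed value:
  p_Allergy = 0.23
  p_Measles = 0.32
  p_Cold = 0.13
  p_Flu = 0.08
Unnormalised posteriors:
  π_Allergy·p_Allergy = 0.29 × 0.23 = 0.0667
  π_Measles·p_Measles = 0.15 × 0.32 = 0.048
  π_Cold·p_Cold = 0.32 × 0.13 = 0.0416
  π_Flu·p_Flu = 0.24 × 0.08 = 0.0192
Normaliser: 0.0667 + 0.048 + 0.0416 + 0.0192 = 0.1755
So the posterior for Condition Allergy is 0.0667 / 0.1755 ≈ 0.380.

0.380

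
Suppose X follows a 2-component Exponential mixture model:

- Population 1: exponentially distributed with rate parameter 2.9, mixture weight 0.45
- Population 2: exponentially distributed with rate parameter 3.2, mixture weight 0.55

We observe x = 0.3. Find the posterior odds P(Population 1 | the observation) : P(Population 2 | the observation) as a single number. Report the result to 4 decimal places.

Posterior odds = (w_i f_i(x)) / (w_j f_j(x)); the normalising sum cancels.
Evaluate each component's likelihood at the observed value:
  L_1 = 2.9·e^(−2.9·0.3) = 2.9·e^(−0.8700) = 1.21496
  L_2 = 3.2·e^(−3.2·0.3) = 3.2·e^(−0.9600) = 1.22526
0.546732 / 0.673891 ≈ 0.8113

0.8113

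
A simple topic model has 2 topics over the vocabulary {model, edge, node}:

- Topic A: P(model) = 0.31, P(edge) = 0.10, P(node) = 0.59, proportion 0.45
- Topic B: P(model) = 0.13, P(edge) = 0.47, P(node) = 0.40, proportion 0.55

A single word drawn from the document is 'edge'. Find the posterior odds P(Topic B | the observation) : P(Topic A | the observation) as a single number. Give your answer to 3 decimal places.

5.744

Posterior odds = (P(Z=i) f_i(x)) / (P(Z=j) f_j(x)); the normalising sum cancels.
Component likelihoods at x = 'edge':
  L_A = 0.1
  L_B = 0.47
0.2585 / 0.045 ≈ 5.744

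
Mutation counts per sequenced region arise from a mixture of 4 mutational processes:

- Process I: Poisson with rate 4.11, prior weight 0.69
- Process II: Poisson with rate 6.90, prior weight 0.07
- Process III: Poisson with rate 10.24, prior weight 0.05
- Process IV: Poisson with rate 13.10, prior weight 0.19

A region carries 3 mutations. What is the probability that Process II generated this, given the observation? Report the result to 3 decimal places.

Posterior ∝ prior × likelihood, so P(k | x) ∝ π_k f_k(x); normalise over all components.
Component likelihoods at x = 3 mutations:
  f_I = e^(−4.11)·4.11^3/3! = 0.189856
  f_II = e^(−6.90)·6.90^3/3! = 0.0551778
  f_III = e^(−10.24)·10.24^3/3! = 0.00639106
  f_IV = e^(−13.10)·13.10^3/3! = 0.000766311
Weight by the priors:
  π_I·f_I = 0.69 × 0.189856 = 0.131001
  π_II·f_II = 0.07 × 0.0551778 = 0.00386244
  π_III·f_III = 0.05 × 0.00639106 = 0.000319553
  π_IV·f_IV = 0.19 × 0.000766311 = 0.000145599
Denominator: 0.131001 + 0.00386244 + 0.000319553 + 0.000145599 = 0.135328
P(Process II | the observation) ≈ 0.029

0.029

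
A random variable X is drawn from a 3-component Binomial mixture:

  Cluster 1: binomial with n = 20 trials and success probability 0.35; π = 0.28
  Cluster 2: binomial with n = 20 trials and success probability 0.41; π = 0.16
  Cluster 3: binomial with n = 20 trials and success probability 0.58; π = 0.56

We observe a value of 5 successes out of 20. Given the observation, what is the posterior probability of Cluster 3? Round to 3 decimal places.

0.027

Posterior ∝ prior × likelihood, so P(k | x) ∝ π_k f_k(x); normalise over all components.
Evaluate each component's likelihood at the observed value:
  p_1 = C(20,5)·0.35^5·0.65^15 = 15504·0.00525219·0.00156207 = 0.127199
  p_2 = C(20,5)·0.41^5·0.59^15 = 15504·0.0115856·0.00036541 = 0.0656362
  p_3 = C(20,5)·0.58^5·0.42^15 = 15504·0.0656357·2.23223e-06 = 0.00227155
Unnormalised posteriors:
  π_1·p_1 = 0.28 × 0.127199 = 0.0356158
  π_2·p_2 = 0.16 × 0.0656362 = 0.0105018
  π_3·p_3 = 0.56 × 0.00227155 = 0.00127207
Marginal: 0.0356158 + 0.0105018 + 0.00127207 = 0.0473896
So the posterior for Cluster 3 is 0.00127207 / 0.0473896 ≈ 0.027.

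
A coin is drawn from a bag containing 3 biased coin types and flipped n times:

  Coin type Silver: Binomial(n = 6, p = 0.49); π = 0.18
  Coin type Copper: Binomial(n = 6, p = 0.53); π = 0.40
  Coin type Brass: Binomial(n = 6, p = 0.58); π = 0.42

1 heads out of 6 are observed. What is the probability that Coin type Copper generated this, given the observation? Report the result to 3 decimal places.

Posterior ∝ prior × likelihood, so P(k | x) ∝ π_k f_k(x); normalise over all components.
Component likelihoods at x = 1 heads out of 6:
  L_Silver = 0.101437
  L_Copper = 0.0729317
  L_Brass = 0.0454805
Unnormalised posteriors:
  π_Silver·L_Silver = 0.18 × 0.101437 = 0.0182587
  π_Copper·L_Copper = 0.40 × 0.0729317 = 0.0291727
  π_Brass·L_Brass = 0.42 × 0.0454805 = 0.0191018
Evidence: 0.0182587 + 0.0291727 + 0.0191018 = 0.0665333
Responsibility of Coin type Copper: 0.0291727 / 0.0665333 ≈ 0.438

0.438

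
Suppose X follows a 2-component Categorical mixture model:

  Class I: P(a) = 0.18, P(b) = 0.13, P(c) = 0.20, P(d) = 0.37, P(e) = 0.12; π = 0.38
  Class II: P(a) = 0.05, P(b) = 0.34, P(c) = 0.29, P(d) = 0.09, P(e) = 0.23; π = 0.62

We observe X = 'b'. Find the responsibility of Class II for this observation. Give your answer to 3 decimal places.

0.810

Posterior ∝ prior × likelihood, so P(k | x) ∝ π_k f_k(x); normalise over all components.
Evaluate each component's likelihood at the observed value:
  f_I = P(b | comp) = 0.13
  f_II = P(b | comp) = 0.34
Prior × likelihood for each component:
  π_I·f_I = 0.38 × 0.13 = 0.0494
  π_II·f_II = 0.62 × 0.34 = 0.2108
Normaliser: 0.0494 + 0.2108 = 0.2602
P(Class II | data) = 0.2108 / 0.2602 ≈ 0.810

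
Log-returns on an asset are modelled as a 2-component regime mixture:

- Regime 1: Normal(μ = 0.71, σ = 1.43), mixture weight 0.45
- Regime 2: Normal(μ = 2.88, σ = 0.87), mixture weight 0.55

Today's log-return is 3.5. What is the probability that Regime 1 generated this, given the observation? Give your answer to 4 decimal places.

0.0873

The responsibility of component k is π_k f_k(x) divided by Σ_j π_j f_j(x).
Normal densities:
  f_1 = (1/(1.43·√(2π)))·exp(−(3.5−0.71)²/(2·1.43²)) = 0.278981·exp(-1.90330) = 0.0415894
  f_2 = (1/(0.87·√(2π)))·exp(−(3.5−2.88)²/(2·0.87²)) = 0.458554·exp(-0.25393) = 0.355722
Multiply by the mixture weights:
  π_1·f_1 = 0.45 × 0.0415894 = 0.0187152
  π_2·f_2 = 0.55 × 0.355722 = 0.195647
Marginal: 0.0187152 + 0.195647 = 0.214362
Responsibility of Regime 1: 0.0187152 / 0.214362 ≈ 0.0873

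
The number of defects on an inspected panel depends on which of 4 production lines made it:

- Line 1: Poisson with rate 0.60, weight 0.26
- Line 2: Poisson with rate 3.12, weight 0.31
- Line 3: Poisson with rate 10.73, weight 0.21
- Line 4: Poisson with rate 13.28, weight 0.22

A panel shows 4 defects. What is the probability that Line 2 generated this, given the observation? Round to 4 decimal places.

0.9344

P(component k | x) = π_k·f_k(x) / marginal(x), where marginal(x) = Σ_j π_j·f_j(x).
Component likelihoods at x = 4 defects:
  f_1 = e^(−0.60)·0.60^4/4! = 0.00296358
  f_2 = e^(−3.12)·3.12^4/4! = 0.174345
  f_3 = e^(−10.73)·10.73^4/4! = 0.0120839
  f_4 = e^(−13.28)·13.28^4/4! = 0.00221386
Unnormalised posteriors:
  π_1·f_1 = 0.26 × 0.00296358 = 0.000770532
  π_2·f_2 = 0.31 × 0.174345 = 0.0540468
  π_3·f_3 = 0.21 × 0.0120839 = 0.00253762
  π_4·f_4 = 0.22 × 0.00221386 = 0.000487049
Normaliser: 0.000770532 + 0.0540468 + 0.00253762 + 0.000487049 = 0.057842
Responsibility of Line 2: 0.0540468 / 0.057842 ≈ 0.9344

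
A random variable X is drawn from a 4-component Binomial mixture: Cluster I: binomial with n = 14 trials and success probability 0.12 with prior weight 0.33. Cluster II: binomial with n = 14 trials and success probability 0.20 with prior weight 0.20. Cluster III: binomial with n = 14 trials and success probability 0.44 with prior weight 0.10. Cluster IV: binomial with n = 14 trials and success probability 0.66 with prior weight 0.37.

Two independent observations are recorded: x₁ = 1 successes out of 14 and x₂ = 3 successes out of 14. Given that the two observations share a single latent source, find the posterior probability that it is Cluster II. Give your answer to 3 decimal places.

0.322

P(component k | x) = π_k·f_k(x) / marginal(x), where marginal(x) = Σ_j π_j·f_j(x).
Since both observations come from the same component, the likelihood for component k is f_k(x₁)·f_k(x₂).
  L_I = [0.318848] × [0.154154] = 0.0491517
  L_II = [0.153932] × [0.250139] = 0.0385043
  L_III = [0.00328114] × [0.0526657] = 0.000172804
  L_IV = [7.49718e-06] × [0.000734516] = 5.5068e-09
Multiply by the mixture weights:
  π_I·L_I = 0.33 × 0.0491517 = 0.0162201
  π_II·L_II = 0.20 × 0.0385043 = 0.00770086
  π_III·L_III = 0.10 × 0.000172804 = 1.72804e-05
  π_IV·L_IV = 0.37 × 5.5068e-09 = 2.03752e-09
Denominator: 0.0162201 + 0.00770086 + 1.72804e-05 + 2.03752e-09 = 0.0239382
P(Cluster II | x₁, x₂) = 0.00770086 / 0.0239382 ≈ 0.322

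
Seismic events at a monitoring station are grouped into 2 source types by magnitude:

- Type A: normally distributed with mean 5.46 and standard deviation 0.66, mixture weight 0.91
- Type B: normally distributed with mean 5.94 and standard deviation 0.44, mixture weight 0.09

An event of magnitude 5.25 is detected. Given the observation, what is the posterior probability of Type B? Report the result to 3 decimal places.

0.044

The responsibility of component k is P(Z=k) f_k(x) divided by Σ_j P(Z=j) f_j(x).
Normal densities:
  L_A = (1/(0.66·√(2π)))·exp(−(5.25−5.46)²/(2·0.66²)) = 0.604458·exp(-0.05062) = 0.574622
  L_B = (1/(0.44·√(2π)))·exp(−(5.25−5.94)²/(2·0.44²)) = 0.906687·exp(-1.22960) = 0.265125
Multiply by the mixture weights:
  P(Z=A)·L_A = 0.91 × 0.574622 = 0.522906
  P(Z=B)·L_B = 0.09 × 0.265125 = 0.0238612
Sum: 0.522906 + 0.0238612 = 0.546767
P(Type B | data) ≈ 0.044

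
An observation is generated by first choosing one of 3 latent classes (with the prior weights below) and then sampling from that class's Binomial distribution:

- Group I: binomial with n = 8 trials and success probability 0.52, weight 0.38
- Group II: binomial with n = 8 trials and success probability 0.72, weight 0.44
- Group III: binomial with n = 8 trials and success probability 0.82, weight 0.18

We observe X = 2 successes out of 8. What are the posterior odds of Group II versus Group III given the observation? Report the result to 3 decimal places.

Only the two components matter; the odds are (P(Z=i) f_i(x)) / (P(Z=j) f_j(x)).
Evaluate each component's likelihood at the observed value:
  L_I = 0.0926002
  L_II = 0.00699473
  L_III = 0.000640355
Odds = (0.44/0.18) × (0.00699473/0.000640355) = 2.44444 × 10.9232 ≈ 26.701

26.701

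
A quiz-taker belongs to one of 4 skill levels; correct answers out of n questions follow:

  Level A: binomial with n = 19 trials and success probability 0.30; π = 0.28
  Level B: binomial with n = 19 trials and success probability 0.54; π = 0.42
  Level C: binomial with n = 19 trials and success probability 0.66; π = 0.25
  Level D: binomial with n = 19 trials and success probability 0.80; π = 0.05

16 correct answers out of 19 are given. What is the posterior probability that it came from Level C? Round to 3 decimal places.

0.487

Posterior ∝ prior × likelihood, so P(k | x) ∝ π_k f_k(x); normalise over all components.
Component likelihoods at x = 16 correct answers out of 19:
  L_A = C(19,16)·0.30^16·0.70^3 = 969·4.30467e-09·0.343 = 1.43073e-06
  L_B = C(19,16)·0.54^16·0.46^3 = 969·5.22757e-05·0.097336 = 0.00493057
  L_C = C(19,16)·0.66^16·0.34^3 = 969·0.00129629·0.039304 = 0.04937
  L_D = C(19,16)·0.80^16·0.20^3 = 969·0.0281475·0.008 = 0.218199
Weight by the priors:
  π_A·L_A = 0.28 × 1.43073e-06 = 4.00605e-07
  π_B·L_B = 0.42 × 0.00493057 = 0.00207084
  π_C·L_C = 0.25 × 0.04937 = 0.0123425
  π_D·L_D = 0.05 × 0.218199 = 0.01091
Evidence: 4.00605e-07 + 0.00207084 + 0.0123425 + 0.01091 = 0.0253237
P(Level C | x) ≈ 0.487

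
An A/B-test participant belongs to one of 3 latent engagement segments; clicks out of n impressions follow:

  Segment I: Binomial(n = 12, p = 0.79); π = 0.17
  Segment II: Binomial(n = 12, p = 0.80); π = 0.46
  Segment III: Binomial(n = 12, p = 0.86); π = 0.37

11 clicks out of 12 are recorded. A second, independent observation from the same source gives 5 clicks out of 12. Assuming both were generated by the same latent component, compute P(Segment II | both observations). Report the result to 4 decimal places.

P(component k | x) = π_k·f_k(x) / marginal(x), where marginal(x) = Σ_j π_j·f_j(x).
Since both observations come from the same component, the likelihood for component k is f_k(x₁)·f_k(x₂).
  p_I = [C(12,11)·0.79^11·0.21^1 = 12·0.0747994·0.21 = 0.188494] × [0.0043893] = 0.000827359
  p_II = [C(12,11)·0.80^11·0.20^1 = 12·0.0858993·0.2 = 0.206158] × [0.00332189] = 0.000684835
  p_III = [C(12,11)·0.86^11·0.14^1 = 12·0.190319·0.14 = 0.319737] × [0.000392748] = 0.000125576
Weight by the priors:
  π_I·p_I = 0.17 × 0.000827359 = 0.000140651
  π_II·p_II = 0.46 × 0.000684835 = 0.000315024
  π_III·p_III = 0.37 × 0.000125576 = 4.6463e-05
Evidence: 0.000140651 + 0.000315024 + 4.6463e-05 = 0.000502138
Responsibility of Segment II: 0.000315024 / 0.000502138 ≈ 0.6274

0.6274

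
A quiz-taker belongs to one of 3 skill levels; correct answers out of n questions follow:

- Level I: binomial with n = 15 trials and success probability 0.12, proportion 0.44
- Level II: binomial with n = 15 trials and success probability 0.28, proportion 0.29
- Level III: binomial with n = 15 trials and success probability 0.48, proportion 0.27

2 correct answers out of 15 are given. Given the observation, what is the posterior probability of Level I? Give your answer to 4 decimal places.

0.7845

P(component k | x) = w_k·f_k(x) / marginal(x), where marginal(x) = Σ_j w_j·f_j(x).
Binomial probabilities:
  p_I = 0.286963
  p_II = 0.115034
  p_III = 0.00491717
Unnormalised posteriors:
  w_I·p_I = 0.44 × 0.286963 = 0.126264
  w_II·p_II = 0.29 × 0.115034 = 0.03336
  w_III·p_III = 0.27 × 0.00491717 = 0.00132764
Marginal: 0.126264 + 0.03336 + 0.00132764 = 0.160952
P(Level I | x) ≈ 0.7845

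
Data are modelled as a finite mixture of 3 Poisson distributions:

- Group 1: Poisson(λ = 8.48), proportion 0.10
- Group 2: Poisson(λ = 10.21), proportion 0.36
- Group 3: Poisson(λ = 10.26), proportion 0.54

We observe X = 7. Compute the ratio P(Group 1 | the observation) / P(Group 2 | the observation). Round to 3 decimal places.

Only the two components matter; the odds are (π_i f_i(x)) / (π_j f_j(x)).
Evaluate each component's likelihood at the observed value:
  p_1 = 0.129874
  p_2 = 0.0844507
  p_3 = 0.0831265
Odds = (0.10/0.36) × (0.129874/0.0844507) = 0.277778 × 1.53787 ≈ 0.427

0.427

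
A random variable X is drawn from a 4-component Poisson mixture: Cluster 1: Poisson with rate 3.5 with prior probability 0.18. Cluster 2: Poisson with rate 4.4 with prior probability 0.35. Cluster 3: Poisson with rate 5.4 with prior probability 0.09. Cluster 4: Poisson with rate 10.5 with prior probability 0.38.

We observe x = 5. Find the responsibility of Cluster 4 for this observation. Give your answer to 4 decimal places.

0.1016

The responsibility of component k is π_k f_k(x) divided by Σ_j π_j f_j(x).
Component likelihoods at x = 5:
  f_1 = e^(−3.5)·3.5^5/5! = 0.132169
  f_2 = e^(−4.4)·4.4^5/5! = 0.168728
  f_3 = e^(−5.4)·5.4^5/5! = 0.172821
  f_4 = e^(−10.5)·10.5^5/5! = 0.0292869
Unnormalised posteriors:
  π_1·f_1 = 0.18 × 0.132169 = 0.0237903
  π_2·f_2 = 0.35 × 0.168728 = 0.0590547
  π_3·f_3 = 0.09 × 0.172821 = 0.0155539
  π_4·f_4 = 0.38 × 0.0292869 = 0.011129
Marginal: 0.0237903 + 0.0590547 + 0.0155539 + 0.011129 = 0.109528
P(Cluster 4 | 5) = 0.011129 / 0.109528 ≈ 0.1016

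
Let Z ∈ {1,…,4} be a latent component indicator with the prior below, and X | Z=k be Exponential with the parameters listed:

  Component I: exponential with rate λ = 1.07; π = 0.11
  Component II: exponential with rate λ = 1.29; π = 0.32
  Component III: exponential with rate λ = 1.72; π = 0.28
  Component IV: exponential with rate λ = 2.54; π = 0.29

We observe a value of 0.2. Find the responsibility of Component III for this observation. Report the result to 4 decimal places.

0.2849

P(component k | x) = w_k·f_k(x) / marginal(x), where marginal(x) = Σ_j w_j·f_j(x).
Exponential densities:
  p_I = 1.07·e^(−1.07·0.2) = 1.07·e^(−0.2140) = 0.863863
  p_II = 1.29·e^(−1.29·0.2) = 1.29·e^(−0.2580) = 0.996648
  p_III = 1.72·e^(−1.72·0.2) = 1.72·e^(−0.3440) = 1.21936
  p_IV = 2.54·e^(−2.54·0.2) = 2.54·e^(−0.5080) = 1.52831
Unnormalised posteriors:
  w_I·p_I = 0.11 × 0.863863 = 0.0950249
  w_II·p_II = 0.32 × 0.996648 = 0.318927
  w_III·p_III = 0.28 × 1.21936 = 0.34142
  w_IV·p_IV = 0.29 × 1.52831 = 0.443211
Marginal: 0.0950249 + 0.318927 + 0.34142 + 0.443211 = 1.19858
So the posterior for Component III is 0.34142 / 1.19858 ≈ 0.2849.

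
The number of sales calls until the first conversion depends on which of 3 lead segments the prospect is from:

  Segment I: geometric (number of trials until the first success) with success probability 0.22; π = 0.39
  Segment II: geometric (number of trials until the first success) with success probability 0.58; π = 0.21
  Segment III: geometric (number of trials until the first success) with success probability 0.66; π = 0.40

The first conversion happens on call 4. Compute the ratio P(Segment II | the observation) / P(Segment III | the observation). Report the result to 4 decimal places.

0.8697

Since P(k|x) ∝ π_k f_k(x), the posterior odds are π_i f_i(x) / (π_j f_j(x)).
Geometric probabilities:
  f_I = 0.22·(1−0.22)^3 = 0.22·0.474552 = 0.104401
  f_II = 0.58·(1−0.58)^3 = 0.58·0.074088 = 0.042971
  f_III = 0.66·(1−0.66)^3 = 0.66·0.039304 = 0.0259406
0.00902392 / 0.0103763 ≈ 0.8697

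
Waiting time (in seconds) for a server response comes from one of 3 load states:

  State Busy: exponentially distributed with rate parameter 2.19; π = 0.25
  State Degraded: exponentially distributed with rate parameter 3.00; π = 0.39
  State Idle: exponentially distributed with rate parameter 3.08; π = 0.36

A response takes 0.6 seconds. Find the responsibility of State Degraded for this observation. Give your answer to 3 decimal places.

Posterior ∝ prior × likelihood, so P(k | x) ∝ π_k f_k(x); normalise over all components.
Component likelihoods at x = 0.6 seconds:
  p_Busy = 0.588547
  p_Degraded = 0.495897
  p_Idle = 0.48526
Unnormalised posteriors:
  π_Busy·p_Busy = 0.25 × 0.588547 = 0.147137
  π_Degraded·p_Degraded = 0.39 × 0.495897 = 0.1934
  π_Idle·p_Idle = 0.36 × 0.48526 = 0.174694
Sum: 0.147137 + 0.1934 + 0.174694 = 0.51523
P(State Degraded | 0.6 seconds) = 0.1934 / 0.51523 ≈ 0.375

0.375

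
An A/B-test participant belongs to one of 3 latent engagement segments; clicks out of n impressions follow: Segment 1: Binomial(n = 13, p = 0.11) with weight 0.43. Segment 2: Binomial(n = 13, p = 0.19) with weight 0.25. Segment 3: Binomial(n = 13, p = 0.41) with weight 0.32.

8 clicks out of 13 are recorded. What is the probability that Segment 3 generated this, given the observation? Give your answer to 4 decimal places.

Apply Bayes' rule: the posterior for each component is proportional to its prior times its likelihood at x.
Component likelihoods at x = 8 clicks out of 13:
  p_1 = 1.54053e-05
  p_2 = 0.000762136
  p_3 = 0.0734699
Unnormalised posteriors:
  π_1·p_1 = 0.43 × 1.54053e-05 = 6.62428e-06
  π_2·p_2 = 0.25 × 0.000762136 = 0.000190534
  π_3·p_3 = 0.32 × 0.0734699 = 0.0235104
Sum: 6.62428e-06 + 0.000190534 + 0.0235104 = 0.0237075
Responsibility of Segment 3: 0.0235104 / 0.0237075 ≈ 0.9917

0.9917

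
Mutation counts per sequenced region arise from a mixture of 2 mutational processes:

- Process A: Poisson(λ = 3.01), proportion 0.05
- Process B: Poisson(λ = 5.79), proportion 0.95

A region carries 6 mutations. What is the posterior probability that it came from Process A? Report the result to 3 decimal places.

0.016

The responsibility of component k is π_k f_k(x) divided by Σ_j π_j f_j(x).
Component likelihoods at x = 6 mutations:
  L_A = e^(−3.01)·3.01^6/6! = 0.0509143
  L_B = e^(−5.79)·5.79^6/6! = 0.16002
Weight by the priors:
  π_A·L_A = 0.05 × 0.0509143 = 0.00254572
  π_B·L_B = 0.95 × 0.16002 = 0.152019
Normaliser: 0.00254572 + 0.152019 = 0.154565
P(Process A | the observation) ≈ 0.016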